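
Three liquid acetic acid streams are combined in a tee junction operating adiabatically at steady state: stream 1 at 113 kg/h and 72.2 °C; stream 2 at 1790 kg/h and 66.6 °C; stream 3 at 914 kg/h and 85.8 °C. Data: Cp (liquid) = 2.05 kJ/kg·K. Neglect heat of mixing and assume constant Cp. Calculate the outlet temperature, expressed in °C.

T_out = 73.1 °C

No heat crosses the boundary, so H_out = H_in.
T_out = Σ ṁᵢCp,ᵢTᵢ / Σ ṁᵢCp,ᵢ
      = 421880 / 5774.8 = 73.054 °C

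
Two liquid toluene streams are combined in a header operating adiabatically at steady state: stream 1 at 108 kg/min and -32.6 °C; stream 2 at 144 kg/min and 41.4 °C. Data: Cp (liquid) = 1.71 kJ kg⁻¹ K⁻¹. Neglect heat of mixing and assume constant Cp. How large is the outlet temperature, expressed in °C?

Energy balance with Q = 0: Σ ṁᵢCp,ᵢ(T_out − Tᵢ) = 0
Σ ṁᵢCp,ᵢTᵢ = 108×1.71×-32.6 + 144×1.71×41.4 = 4173.8
Σ ṁᵢCp,ᵢ = 108×1.71 + 144×1.71 = 430.92
T_out = 4173.8 / 430.92 = 9.6857 °C

T_out = 9.69 °C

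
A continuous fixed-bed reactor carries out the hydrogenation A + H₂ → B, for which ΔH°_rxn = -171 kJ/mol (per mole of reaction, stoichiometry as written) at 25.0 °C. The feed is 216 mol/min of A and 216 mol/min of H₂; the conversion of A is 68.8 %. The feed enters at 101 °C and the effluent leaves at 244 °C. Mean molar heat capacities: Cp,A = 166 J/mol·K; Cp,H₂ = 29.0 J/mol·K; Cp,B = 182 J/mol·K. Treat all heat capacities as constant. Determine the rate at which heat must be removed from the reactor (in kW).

Extent of reaction ξ = 0.688 × 216 = 148.61 mol/min
Reaction term: ξ·ΔH°_rxn = 148.61 × -171 = -25412 kJ/min
Sensible, feed 101→25 °C: -3201.1 kJ/min
Outlet flows (mol/min): A 67.392, H₂ 67.392, B 148.61
Sensible, products 25→244 °C: 8801.2 kJ/min
Q = ΔH = -19812 kJ/min = -330.2 kW
Heat removed = 330.2 kW

Q_out = 330 kW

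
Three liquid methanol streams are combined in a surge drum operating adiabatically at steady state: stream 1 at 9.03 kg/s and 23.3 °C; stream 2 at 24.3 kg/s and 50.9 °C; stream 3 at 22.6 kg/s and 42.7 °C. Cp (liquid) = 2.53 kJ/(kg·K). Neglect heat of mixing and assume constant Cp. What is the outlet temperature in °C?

T_out = 43.1 °C

No heat crosses the boundary, so H_out = H_in.
T_out = Σ ṁᵢCp,ᵢTᵢ / Σ ṁᵢCp,ᵢ
      = 6103.1 / 141.5 = 43.131 °C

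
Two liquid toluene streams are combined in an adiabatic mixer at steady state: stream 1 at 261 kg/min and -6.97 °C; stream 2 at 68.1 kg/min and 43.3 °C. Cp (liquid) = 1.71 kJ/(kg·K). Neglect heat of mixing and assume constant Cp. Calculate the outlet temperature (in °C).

T_out = 3.43 °C

Energy balance with Q = 0: Σ ṁᵢCp,ᵢ(T_out − Tᵢ) = 0
Σ ṁᵢCp,ᵢTᵢ = 261×1.71×-6.97 + 68.1×1.71×43.3 = 1931.5
Σ ṁᵢCp,ᵢ = 261×1.71 + 68.1×1.71 = 562.76
T_out = 1931.5 / 562.76 = 3.4323 °C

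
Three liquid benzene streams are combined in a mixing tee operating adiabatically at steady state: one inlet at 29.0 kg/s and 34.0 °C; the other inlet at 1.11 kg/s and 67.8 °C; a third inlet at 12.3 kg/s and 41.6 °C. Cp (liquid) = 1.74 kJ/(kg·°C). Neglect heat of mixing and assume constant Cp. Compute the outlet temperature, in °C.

Adiabatic, steady state ⇒ Σ ṁᵢCp,ᵢ(T_out − Tᵢ) = 0
T_out = Σ ṁᵢCp,ᵢTᵢ / Σ ṁᵢCp,ᵢ
      = 2736.9 / 73.793 = 37.089 °C

T_out = 37.1 °C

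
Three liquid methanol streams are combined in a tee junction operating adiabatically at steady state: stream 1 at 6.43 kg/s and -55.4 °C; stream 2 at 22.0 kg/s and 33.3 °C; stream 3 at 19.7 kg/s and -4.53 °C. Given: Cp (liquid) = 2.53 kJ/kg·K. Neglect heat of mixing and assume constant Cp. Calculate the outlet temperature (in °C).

Energy balance with Q = 0: Σ ṁᵢCp,ᵢ(T_out − Tᵢ) = 0
Σ ṁᵢCp,ᵢTᵢ = 6.43×2.53×-55.4 + 22.0×2.53×33.3 + 19.7×2.53×-4.53 = 726.46
Σ ṁᵢCp,ᵢ = 6.43×2.53 + 22.0×2.53 + 19.7×2.53 = 121.77
T_out = 726.46 / 121.77 = 5.9659 °C

T_out = 5.97 °C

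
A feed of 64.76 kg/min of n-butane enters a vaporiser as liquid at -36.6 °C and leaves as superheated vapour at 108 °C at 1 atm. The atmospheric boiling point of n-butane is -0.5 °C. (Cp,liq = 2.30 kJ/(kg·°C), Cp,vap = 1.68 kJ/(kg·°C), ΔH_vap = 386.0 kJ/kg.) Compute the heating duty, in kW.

Q = 703 kW

liquid -36.6→-0.5 °C: 83.03 kJ/kg
vaporisation at -0.5 °C: 386 kJ/kg
vapour -0.5→108 °C: 182.28 kJ/kg
Δh = 83.03 + 386 + 182.28 = 651.31 kJ/kg
Q = ṁ·Δh = 64.76 kg/min × 651.31 kJ/kg = 42179 kJ/min
|Q| = 702.98 kW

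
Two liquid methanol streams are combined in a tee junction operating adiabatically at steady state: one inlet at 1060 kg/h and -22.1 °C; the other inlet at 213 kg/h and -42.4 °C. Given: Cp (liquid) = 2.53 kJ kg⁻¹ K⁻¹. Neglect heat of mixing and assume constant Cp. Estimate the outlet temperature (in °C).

Adiabatic, steady state ⇒ Σ ṁᵢCp,ᵢ(T_out − Tᵢ) = 0
Σ ṁᵢCp,ᵢTᵢ = 1060×2.53×-22.1 + 213×2.53×-42.4 = -82117
Σ ṁᵢCp,ᵢ = 1060×2.53 + 213×2.53 = 3220.7
T_out = -82117 / 3220.7 = -25.497 °C

T_out = -25.5 °C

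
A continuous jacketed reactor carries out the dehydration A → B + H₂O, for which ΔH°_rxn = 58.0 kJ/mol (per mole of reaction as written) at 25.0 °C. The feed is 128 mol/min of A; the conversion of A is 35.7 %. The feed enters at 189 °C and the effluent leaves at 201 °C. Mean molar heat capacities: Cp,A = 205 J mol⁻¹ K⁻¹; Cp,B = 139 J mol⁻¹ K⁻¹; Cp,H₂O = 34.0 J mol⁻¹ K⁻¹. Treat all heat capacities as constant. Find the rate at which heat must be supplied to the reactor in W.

Q_in = 45100 W

Extent of reaction ξ = 0.357 × 128 = 45.696 mol/min
Reaction term: ξ·ΔH°_rxn = 45.696 × 58.0 = 2650.4 kJ/min
Sensible, feed 189→25 °C: -4303.4 kJ/min
Outlet flows (mol/min): A 82.304, B 45.696, H₂O 45.696
Sensible, products 25→201 °C: 4360.9 kJ/min
Q = ΔH = 2707.9 kJ/min = 45.131 kW
Heat supplied = 45131 W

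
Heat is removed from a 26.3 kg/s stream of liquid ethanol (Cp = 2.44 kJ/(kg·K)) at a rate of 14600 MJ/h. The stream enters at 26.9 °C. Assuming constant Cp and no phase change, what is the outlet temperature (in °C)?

Q = 14600 MJ/h = 4055.6 kJ/s
ΔT = Q/(ṁ·Cp) = 4055.6/(26.3×2.44) = 63.198 K
T_out = 26.9 − 63.198 = -36.298 °C

T_out = -36.3 °C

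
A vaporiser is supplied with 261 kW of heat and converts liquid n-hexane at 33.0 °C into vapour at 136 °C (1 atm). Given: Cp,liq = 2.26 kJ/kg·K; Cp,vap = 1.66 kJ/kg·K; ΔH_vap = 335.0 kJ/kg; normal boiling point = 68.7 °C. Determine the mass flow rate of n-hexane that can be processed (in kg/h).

Δh = 2.26×(68.7−33.0) + 335.0 + 1.66×(136−68.7) = 527.4 kJ/kg
Q = 261 kW = 261 kJ/s = 939600 kJ/h
ṁ = Q/Δh = 939600 / 527.4 = 1781.6 kg/h

ṁ = 1780 kg/h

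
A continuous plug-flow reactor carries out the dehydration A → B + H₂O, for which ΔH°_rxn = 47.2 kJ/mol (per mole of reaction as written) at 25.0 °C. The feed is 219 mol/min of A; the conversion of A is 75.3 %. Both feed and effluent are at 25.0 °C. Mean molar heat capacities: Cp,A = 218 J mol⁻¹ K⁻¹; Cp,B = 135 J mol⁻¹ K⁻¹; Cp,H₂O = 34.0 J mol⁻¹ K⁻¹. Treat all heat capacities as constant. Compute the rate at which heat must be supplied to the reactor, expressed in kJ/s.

Extent of reaction ξ = 0.753 × 219 = 164.91 mol/min
Reaction term: ξ·ΔH°_rxn = 164.91 × 47.2 = 7783.6 kJ/min
Q = ΔH = 7783.6 kJ/min = 129.73 kW
Heat supplied = 129.73 kJ/s

Q_in = 130 kJ/s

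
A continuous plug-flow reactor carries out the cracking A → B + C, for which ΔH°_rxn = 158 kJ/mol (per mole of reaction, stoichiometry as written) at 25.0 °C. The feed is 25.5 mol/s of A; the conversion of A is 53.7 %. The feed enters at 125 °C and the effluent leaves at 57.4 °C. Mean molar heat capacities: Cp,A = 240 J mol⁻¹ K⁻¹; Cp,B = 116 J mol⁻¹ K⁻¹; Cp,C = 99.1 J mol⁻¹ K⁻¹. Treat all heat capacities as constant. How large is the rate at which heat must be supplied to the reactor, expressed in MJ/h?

Extent of reaction ξ = 0.537 × 25.5 = 13.694 mol/s
Reaction term: ξ·ΔH°_rxn = 13.694 × 158 = 2163.6 kJ/s
Sensible, feed 125→25 °C: -612 kJ/s
Outlet flows (mol/s): A 11.806, B 13.694, C 13.694
Sensible, products 25→57.4 °C: 187.24 kJ/s
Q = ΔH = 1738.8 kJ/s = 1738.8 kW
Heat supplied = 6259.7 MJ/h

Q_in = 6260 MJ/h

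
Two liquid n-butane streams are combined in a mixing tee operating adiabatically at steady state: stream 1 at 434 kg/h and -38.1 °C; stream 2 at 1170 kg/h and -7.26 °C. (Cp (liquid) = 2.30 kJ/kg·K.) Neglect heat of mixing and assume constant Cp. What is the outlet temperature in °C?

T_out = -15.6 °C

Adiabatic, steady state ⇒ Σ ṁᵢCp,ᵢ(T_out − Tᵢ) = 0
T_out = Σ ṁᵢCp,ᵢTᵢ / Σ ṁᵢCp,ᵢ
      = -57568 / 3689.2 = -15.604 °C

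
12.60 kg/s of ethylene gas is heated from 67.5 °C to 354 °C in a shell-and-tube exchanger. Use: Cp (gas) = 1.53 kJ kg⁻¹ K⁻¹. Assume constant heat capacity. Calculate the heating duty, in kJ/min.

Q = ṁ·Cp·ΔT = 12.60 × 1.53 × (354 − 67.5) = 5523.1 kJ/s
Heating duty = 331390 kJ/min

Q = 331000 kJ/min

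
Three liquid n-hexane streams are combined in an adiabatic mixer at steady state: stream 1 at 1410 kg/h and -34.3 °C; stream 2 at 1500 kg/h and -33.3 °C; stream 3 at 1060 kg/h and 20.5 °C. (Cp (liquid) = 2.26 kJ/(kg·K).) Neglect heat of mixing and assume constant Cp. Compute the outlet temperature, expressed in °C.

Energy balance with Q = 0: Σ ṁᵢCp,ᵢ(T_out − Tᵢ) = 0
T_out = Σ ṁᵢCp,ᵢTᵢ / Σ ṁᵢCp,ᵢ
      = -173080 / 8972.2 = -19.29 °C

T_out = -19.3 °C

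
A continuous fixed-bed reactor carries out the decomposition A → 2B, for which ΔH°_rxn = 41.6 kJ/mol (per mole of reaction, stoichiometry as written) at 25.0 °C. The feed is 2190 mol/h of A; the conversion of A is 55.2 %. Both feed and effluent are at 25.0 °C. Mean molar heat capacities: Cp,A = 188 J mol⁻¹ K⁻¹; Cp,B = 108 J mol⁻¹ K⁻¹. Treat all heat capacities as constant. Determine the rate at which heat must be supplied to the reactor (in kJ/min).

Extent of reaction ξ = 0.552 × 2190 = 1208.9 mol/h
Reaction term: ξ·ΔH°_rxn = 1208.9 × 41.6 = 50289 kJ/h
Q = ΔH = 50289 kJ/h = 13.969 kW
Heat supplied = 838.16 kJ/min

Q_in = 838 kJ/min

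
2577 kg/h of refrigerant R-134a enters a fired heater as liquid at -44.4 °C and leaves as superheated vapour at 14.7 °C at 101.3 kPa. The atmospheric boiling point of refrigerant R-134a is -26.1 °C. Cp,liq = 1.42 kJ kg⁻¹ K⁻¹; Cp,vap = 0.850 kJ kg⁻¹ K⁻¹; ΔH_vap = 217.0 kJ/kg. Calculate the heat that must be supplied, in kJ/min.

liquid -44.4→-26.1 °C: 25.986 kJ/kg
vaporisation at -26.1 °C: 217 kJ/kg
vapour -26.1→14.7 °C: 34.68 kJ/kg
Δh = 25.986 + 217 + 34.68 = 277.67 kJ/kg
Q = ṁ·Δh = 2577 kg/h × 277.67 kJ/kg = 715550 kJ/h
|Q| = 198.76 kW = 11926 kJ/min

Q = 11900 kJ/min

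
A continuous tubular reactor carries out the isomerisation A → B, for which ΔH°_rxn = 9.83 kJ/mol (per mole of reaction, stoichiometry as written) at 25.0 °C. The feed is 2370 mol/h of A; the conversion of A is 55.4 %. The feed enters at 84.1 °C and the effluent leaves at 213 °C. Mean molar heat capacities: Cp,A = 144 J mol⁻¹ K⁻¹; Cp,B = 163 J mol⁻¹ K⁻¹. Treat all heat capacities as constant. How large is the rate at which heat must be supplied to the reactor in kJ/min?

Q_in = 1030 kJ/min

Extent of reaction ξ = 0.554 × 2370 = 1313 mol/h
Reaction term: ξ·ΔH°_rxn = 1313 × 9.83 = 12907 kJ/h
Sensible, feed 84.1→25 °C: -20170 kJ/h
Outlet flows (mol/h): A 1057, B 1313
Sensible, products 25→213 °C: 68851 kJ/h
Q = ΔH = 61588 kJ/h = 17.108 kW
Heat supplied = 1026.5 kJ/min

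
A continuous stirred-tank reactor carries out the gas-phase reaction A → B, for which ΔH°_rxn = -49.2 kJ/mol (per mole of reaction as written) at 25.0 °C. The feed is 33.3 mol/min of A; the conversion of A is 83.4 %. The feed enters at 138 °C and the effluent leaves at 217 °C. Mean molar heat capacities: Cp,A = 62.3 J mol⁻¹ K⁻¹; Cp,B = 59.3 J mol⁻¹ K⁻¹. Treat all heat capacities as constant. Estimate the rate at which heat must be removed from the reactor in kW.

Q_out = 20.3 kW

Extent of reaction ξ = 0.834 × 33.3 = 27.772 mol/min
Reaction term: ξ·ΔH°_rxn = 27.772 × -49.2 = -1366.4 kJ/min
Sensible, feed 138→25 °C: -234.43 kJ/min
Outlet flows (mol/min): A 5.5278, B 27.772
Sensible, products 25→217 °C: 382.32 kJ/min
Q = ΔH = -1218.5 kJ/min = -20.308 kW
Heat removed = 20.308 kW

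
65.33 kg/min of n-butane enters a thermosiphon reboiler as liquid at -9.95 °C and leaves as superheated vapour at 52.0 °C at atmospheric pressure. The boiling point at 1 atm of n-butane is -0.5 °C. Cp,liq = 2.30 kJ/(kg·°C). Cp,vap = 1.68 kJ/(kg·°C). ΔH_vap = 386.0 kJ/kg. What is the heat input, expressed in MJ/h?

liquid -9.95→-0.5 °C: 21.735 kJ/kg
vaporisation at -0.5 °C: 386 kJ/kg
vapour -0.5→52.0 °C: 88.2 kJ/kg
Δh = 21.735 + 386 + 88.2 = 495.94 kJ/kg
Q = ṁ·Δh = 65.33 kg/min × 495.94 kJ/kg = 32399 kJ/min
|Q| = 539.99 kW = 1944 MJ/h

Q = 1940 MJ/h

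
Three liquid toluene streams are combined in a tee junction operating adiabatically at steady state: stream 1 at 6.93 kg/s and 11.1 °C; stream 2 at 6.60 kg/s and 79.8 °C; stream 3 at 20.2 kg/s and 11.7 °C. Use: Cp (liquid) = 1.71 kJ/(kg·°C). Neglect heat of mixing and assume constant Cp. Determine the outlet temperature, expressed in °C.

T_out = 24.9 °C

No heat crosses the boundary, so H_out = H_in.
T_out = Σ ṁᵢCp,ᵢTᵢ / Σ ṁᵢCp,ᵢ
      = 1436.3 / 57.678 = 24.902 °C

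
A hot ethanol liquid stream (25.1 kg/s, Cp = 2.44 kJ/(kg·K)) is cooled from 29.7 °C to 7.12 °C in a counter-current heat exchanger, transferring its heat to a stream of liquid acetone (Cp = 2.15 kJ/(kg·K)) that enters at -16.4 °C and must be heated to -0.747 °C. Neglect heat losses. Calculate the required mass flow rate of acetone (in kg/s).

ṁ_c = 41.1 kg/s

Heat released by hot stream: Q = 25.1 × 2.44 × (29.7 − 7.12) = 1382.9 kJ/s
Energy balance on cold side (adiabatic exchanger): Q = ṁ_c·Cp_c·(T_c,out − T_c,in)
ṁ_c = 1382.9 / [2.15 × (-0.747 − -16.4)] = 41.091 kg/s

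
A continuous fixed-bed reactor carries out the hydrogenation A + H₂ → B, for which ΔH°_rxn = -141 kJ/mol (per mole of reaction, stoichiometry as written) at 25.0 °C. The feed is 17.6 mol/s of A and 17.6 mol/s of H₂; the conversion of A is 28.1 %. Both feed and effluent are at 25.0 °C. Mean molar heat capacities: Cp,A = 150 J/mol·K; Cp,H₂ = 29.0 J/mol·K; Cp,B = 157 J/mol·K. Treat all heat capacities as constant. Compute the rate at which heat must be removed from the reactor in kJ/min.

Extent of reaction ξ = 0.281 × 17.6 = 4.9456 mol/s
Reaction term: ξ·ΔH°_rxn = 4.9456 × -141 = -697.33 kJ/s
Q = ΔH = -697.33 kJ/s = -697.33 kW
Heat removed = 41840 kJ/min

Q_out = 41800 kJ/min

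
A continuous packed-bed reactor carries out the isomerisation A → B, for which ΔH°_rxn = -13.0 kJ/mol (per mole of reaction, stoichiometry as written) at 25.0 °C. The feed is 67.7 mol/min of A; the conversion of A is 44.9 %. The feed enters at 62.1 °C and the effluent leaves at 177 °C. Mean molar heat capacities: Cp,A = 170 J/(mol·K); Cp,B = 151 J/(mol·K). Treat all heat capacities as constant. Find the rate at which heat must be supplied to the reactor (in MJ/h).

Extent of reaction ξ = 0.449 × 67.7 = 30.397 mol/min
Reaction term: ξ·ΔH°_rxn = 30.397 × -13.0 = -395.16 kJ/min
Sensible, feed 62.1→25 °C: -426.98 kJ/min
Outlet flows (mol/min): A 37.303, B 30.397
Sensible, products 25→177 °C: 1661.6 kJ/min
Q = ΔH = 839.43 kJ/min = 13.991 kW
Heat supplied = 50.366 MJ/h

Q_in = 50.4 MJ/h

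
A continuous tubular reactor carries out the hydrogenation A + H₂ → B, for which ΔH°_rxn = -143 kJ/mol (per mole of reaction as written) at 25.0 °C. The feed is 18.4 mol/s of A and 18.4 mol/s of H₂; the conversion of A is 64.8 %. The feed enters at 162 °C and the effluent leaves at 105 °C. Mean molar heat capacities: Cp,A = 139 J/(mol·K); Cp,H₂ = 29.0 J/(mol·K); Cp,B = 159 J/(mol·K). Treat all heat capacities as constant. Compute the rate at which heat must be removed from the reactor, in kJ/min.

Q_out = 113000 kJ/min

Extent of reaction ξ = 0.648 × 18.4 = 11.923 mol/s
Reaction term: ξ·ΔH°_rxn = 11.923 × -143 = -1705 kJ/s
Sensible, feed 162→25 °C: -423.49 kJ/s
Outlet flows (mol/s): A 6.4768, H₂ 6.4768, B 11.923
Sensible, products 25→105 °C: 238.71 kJ/s
Q = ΔH = -1889.8 kJ/s = -1889.8 kW
Heat removed = 113390 kJ/min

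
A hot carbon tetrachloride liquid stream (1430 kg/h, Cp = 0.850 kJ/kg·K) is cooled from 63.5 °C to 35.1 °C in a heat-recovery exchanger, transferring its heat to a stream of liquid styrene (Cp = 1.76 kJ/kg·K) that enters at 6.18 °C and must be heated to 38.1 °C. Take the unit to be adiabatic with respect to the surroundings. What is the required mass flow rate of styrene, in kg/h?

Heat released by hot stream: Q = 1430 × 0.850 × (63.5 − 35.1) = 34520 kJ/h
Energy balance on cold side (adiabatic exchanger): Q = ṁ_c·Cp_c·(T_c,out − T_c,in)
ṁ_c = 34520 / [1.76 × (38.1 − 6.18)] = 614.47 kg/h

ṁ_c = 614 kg/h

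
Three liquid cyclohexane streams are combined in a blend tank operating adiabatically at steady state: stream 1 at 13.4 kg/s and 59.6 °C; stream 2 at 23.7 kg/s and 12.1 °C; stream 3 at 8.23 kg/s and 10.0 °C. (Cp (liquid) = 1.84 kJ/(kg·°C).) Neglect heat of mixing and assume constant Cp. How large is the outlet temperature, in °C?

T_out = 25.8 °C

Adiabatic, steady state ⇒ Σ ṁᵢCp,ᵢ(T_out − Tᵢ) = 0
Σ ṁᵢCp,ᵢTᵢ = 13.4×1.84×59.6 + 23.7×1.84×12.1 + 8.23×1.84×10.0 = 2148.6
Σ ṁᵢCp,ᵢ = 13.4×1.84 + 23.7×1.84 + 8.23×1.84 = 83.407
T_out = 2148.6 / 83.407 = 25.76 °C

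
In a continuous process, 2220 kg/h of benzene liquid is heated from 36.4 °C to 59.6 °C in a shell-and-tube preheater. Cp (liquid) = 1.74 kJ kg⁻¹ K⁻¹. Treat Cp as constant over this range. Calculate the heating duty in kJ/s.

Q = ṁ·Cp·ΔT = 2220 × 1.74 × (59.6 − 36.4) = 89617 kJ/h
Converting: 89617 / 3600 s = 24.894 kW

Q = 24.9 kJ/s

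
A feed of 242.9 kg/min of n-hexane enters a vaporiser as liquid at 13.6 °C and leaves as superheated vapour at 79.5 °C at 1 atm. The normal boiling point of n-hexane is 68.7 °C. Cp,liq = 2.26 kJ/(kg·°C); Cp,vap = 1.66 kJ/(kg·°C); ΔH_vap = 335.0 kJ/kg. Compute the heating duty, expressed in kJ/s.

Q = 1930 kJ/s

liquid 13.6→68.7 °C: 124.53 kJ/kg
vaporisation at 68.7 °C: 335 kJ/kg
vapour 68.7→79.5 °C: 17.928 kJ/kg
Δh = 124.53 + 335 + 17.928 = 477.45 kJ/kg
Q = ṁ·Δh = 242.9 kg/min × 477.45 kJ/kg = 115970 kJ/min
|Q| = 1932.9 kW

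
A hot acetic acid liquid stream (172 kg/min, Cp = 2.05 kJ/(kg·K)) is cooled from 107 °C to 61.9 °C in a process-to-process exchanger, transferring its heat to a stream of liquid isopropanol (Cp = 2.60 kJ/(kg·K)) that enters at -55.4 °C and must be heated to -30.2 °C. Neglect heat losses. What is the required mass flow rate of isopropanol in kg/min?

Heat released by hot stream: Q = 172 × 2.05 × (107 − 61.9) = 15902 kJ/min
Energy balance on cold side (adiabatic exchanger): Q = ṁ_c·Cp_c·(T_c,out − T_c,in)
ṁ_c = 15902 / [2.60 × (-30.2 − -55.4)] = 242.71 kg/min

ṁ_c = 243 kg/min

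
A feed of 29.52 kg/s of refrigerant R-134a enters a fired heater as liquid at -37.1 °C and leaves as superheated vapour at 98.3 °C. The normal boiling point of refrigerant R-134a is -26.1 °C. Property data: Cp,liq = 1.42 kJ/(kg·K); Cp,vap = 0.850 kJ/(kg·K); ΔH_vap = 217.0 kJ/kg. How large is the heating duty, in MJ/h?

liquid -37.1→-26.1 °C: 15.62 kJ/kg
vaporisation at -26.1 °C: 217 kJ/kg
vapour -26.1→98.3 °C: 105.74 kJ/kg
Δh = 15.62 + 217 + 105.74 = 338.36 kJ/kg
Q = ṁ·Δh = 29.52 kg/s × 338.36 kJ/kg = 9988.4 kJ/s
|Q| = 9988.4 kW = 35958 MJ/h

Q = 36000 MJ/h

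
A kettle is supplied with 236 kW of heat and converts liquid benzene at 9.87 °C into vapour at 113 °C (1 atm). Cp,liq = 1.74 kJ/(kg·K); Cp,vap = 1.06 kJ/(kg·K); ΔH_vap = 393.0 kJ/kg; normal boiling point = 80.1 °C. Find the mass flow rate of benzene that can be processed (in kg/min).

Δh = 1.74×(80.1−9.87) + 393.0 + 1.06×(113−80.1) = 550.07 kJ/kg
Q = 236 kW = 236 kJ/s = 14160 kJ/min
ṁ = Q/Δh = 14160 / 550.07 = 25.742 kg/min

ṁ = 25.7 kg/min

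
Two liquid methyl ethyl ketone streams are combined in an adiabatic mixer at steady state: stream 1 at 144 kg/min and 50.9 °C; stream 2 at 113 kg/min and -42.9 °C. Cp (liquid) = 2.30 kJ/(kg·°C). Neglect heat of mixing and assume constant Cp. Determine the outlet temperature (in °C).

T_out = 9.66 °C

No heat crosses the boundary, so H_out = H_in.
T_out = Σ ṁᵢCp,ᵢTᵢ / Σ ṁᵢCp,ᵢ
      = 5708.4 / 591.1 = 9.6572 °C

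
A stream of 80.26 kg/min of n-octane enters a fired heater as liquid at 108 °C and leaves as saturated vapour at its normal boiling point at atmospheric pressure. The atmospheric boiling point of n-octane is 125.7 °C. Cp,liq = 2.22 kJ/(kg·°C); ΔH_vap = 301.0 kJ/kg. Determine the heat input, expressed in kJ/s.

Q = 455 kJ/s

liquid 108→125.7 °C: 39.294 kJ/kg
vaporisation at 125.7 °C: 301 kJ/kg
Δh = 39.294 + 301 = 340.29 kJ/kg
Q = ṁ·Δh = 80.26 kg/min × 340.29 kJ/kg = 27312 kJ/min
|Q| = 455.2 kW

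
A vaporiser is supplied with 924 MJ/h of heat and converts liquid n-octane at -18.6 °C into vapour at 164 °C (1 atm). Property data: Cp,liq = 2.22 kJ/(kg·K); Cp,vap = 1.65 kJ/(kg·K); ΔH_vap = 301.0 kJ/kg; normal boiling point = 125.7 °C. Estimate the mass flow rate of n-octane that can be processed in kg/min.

ṁ = 22.5 kg/min

Δh = 2.22×(125.7−-18.6) + 301.0 + 1.65×(164−125.7) = 684.54 kJ/kg
Q = 924 MJ/h = 256.67 kJ/s = 15400 kJ/min
ṁ = Q/Δh = 15400 / 684.54 = 22.497 kg/min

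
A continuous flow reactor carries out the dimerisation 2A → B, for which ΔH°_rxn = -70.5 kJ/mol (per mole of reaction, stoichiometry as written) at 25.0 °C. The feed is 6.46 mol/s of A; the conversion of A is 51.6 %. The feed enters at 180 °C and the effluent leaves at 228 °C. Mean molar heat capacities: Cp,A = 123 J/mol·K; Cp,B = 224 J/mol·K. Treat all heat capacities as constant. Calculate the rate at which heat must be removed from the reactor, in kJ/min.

Extent of reaction ξ = 0.516 × 6.46 / 2 = 1.6667 mol/s
Reaction term: ξ·ΔH°_rxn = 1.6667 × -70.5 = -117.5 kJ/s
Sensible, feed 180→25 °C: -123.16 kJ/s
Outlet flows (mol/s): A 3.1266, B 1.6667
Sensible, products 25→228 °C: 153.86 kJ/s
Q = ΔH = -86.804 kJ/s = -86.804 kW
Heat removed = 5208.3 kJ/min

Q_out = 5210 kJ/min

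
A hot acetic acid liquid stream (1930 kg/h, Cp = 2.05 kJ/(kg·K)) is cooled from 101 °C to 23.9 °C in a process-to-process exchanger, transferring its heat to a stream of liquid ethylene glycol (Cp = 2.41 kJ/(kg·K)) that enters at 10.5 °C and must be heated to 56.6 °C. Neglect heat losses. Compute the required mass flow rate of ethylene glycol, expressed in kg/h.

Heat released by hot stream: Q = 1930 × 2.05 × (101 − 23.9) = 305050 kJ/h
Energy balance on cold side (adiabatic exchanger): Q = ṁ_c·Cp_c·(T_c,out − T_c,in)
ṁ_c = 305050 / [2.41 × (56.6 − 10.5)] = 2745.7 kg/h

ṁ_c = 2750 kg/h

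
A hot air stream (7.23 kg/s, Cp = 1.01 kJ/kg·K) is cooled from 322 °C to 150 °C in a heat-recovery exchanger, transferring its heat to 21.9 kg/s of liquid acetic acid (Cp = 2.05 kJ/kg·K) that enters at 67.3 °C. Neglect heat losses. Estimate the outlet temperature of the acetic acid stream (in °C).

T_c,out = 95.3 °C

Heat released by hot stream: Q = 7.23 × 1.01 × (322 − 150) = 1256 kJ/s
Energy balance on cold side (adiabatic exchanger): Q = ṁ_c·Cp_c·(T_c,out − T_c,in)
T_c,out = 67.3 + 1256/(21.9 × 2.05) = 95.276 °C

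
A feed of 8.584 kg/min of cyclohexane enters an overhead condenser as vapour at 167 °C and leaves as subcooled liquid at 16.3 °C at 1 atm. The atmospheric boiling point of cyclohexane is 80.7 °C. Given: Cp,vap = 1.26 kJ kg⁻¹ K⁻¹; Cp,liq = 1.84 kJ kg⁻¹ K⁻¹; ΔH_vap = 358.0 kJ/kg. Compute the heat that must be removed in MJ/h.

Q_c = 301 MJ/h

vapour 167→80.7 °C: -108.74 kJ/kg
condensation at 80.7 °C: -358 kJ/kg
liquid 80.7→16.3 °C: -118.5 kJ/kg
Δh = -108.74 + -358 + -118.5 = -585.23 kJ/kg
Q = ṁ·Δh = 8.584 kg/min × -585.23 kJ/kg = -5023.6 kJ/min
|Q| = 83.727 kW = 301.42 MJ/h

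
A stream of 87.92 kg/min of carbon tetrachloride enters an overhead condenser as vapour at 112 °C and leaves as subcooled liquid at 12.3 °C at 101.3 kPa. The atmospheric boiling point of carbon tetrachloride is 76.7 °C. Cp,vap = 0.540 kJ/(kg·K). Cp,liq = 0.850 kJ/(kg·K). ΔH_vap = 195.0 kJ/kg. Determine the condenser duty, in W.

Q_c = 394000 W

vapour 112→76.7 °C: -19.062 kJ/kg
condensation at 76.7 °C: -195 kJ/kg
liquid 76.7→12.3 °C: -54.74 kJ/kg
Δh = -19.062 + -195 + -54.74 = -268.8 kJ/kg
Q = ṁ·Δh = 87.92 kg/min × -268.8 kJ/kg = -23633 kJ/min
|Q| = 393.88 kW = 393880 W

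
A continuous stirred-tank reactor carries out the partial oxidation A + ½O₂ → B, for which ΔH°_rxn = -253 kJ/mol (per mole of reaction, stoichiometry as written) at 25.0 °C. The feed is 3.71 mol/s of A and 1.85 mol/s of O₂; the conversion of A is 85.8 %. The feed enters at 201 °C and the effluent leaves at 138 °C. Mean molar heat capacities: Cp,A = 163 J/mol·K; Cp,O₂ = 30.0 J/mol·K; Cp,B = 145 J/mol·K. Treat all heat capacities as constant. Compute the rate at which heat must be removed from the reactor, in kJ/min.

Q_out = 51500 kJ/min

Extent of reaction ξ = 0.858 × 3.71 = 3.1832 mol/s
Reaction term: ξ·ΔH°_rxn = 3.1832 × -253 = -805.34 kJ/s
Sensible, feed 201→25 °C: -116.2 kJ/s
Outlet flows (mol/s): A 0.52682, O₂ 0.25841, B 3.1832
Sensible, products 25→138 °C: 62.736 kJ/s
Q = ΔH = -858.81 kJ/s = -858.81 kW
Heat removed = 51529 kJ/min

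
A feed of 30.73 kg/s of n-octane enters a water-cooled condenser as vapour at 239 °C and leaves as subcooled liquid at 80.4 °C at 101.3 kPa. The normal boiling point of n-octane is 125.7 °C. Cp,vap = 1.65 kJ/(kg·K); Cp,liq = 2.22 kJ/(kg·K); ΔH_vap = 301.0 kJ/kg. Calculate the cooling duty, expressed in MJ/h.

Q_c = 65100 MJ/h

vapour 239→125.7 °C: -186.94 kJ/kg
condensation at 125.7 °C: -301 kJ/kg
liquid 125.7→80.4 °C: -100.57 kJ/kg
Δh = -186.94 + -301 + -100.57 = -588.51 kJ/kg
Q = ṁ·Δh = 30.73 kg/s × -588.51 kJ/kg = -18085 kJ/s
|Q| = 18085 kW = 65106 MJ/h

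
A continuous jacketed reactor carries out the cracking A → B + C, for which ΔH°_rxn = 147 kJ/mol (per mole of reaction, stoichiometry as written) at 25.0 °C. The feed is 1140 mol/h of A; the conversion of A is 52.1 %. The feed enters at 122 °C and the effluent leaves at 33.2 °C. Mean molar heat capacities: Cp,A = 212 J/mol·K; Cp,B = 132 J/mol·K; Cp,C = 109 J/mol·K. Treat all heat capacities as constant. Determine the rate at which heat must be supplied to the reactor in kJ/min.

Q_in = 1100 kJ/min

Extent of reaction ξ = 0.521 × 1140 = 593.94 mol/h
Reaction term: ξ·ΔH°_rxn = 593.94 × 147 = 87309 kJ/h
Sensible, feed 122→25 °C: -23443 kJ/h
Outlet flows (mol/h): A 546.06, B 593.94, C 593.94
Sensible, products 25→33.2 °C: 2123 kJ/h
Q = ΔH = 65989 kJ/h = 18.33 kW
Heat supplied = 1099.8 kJ/min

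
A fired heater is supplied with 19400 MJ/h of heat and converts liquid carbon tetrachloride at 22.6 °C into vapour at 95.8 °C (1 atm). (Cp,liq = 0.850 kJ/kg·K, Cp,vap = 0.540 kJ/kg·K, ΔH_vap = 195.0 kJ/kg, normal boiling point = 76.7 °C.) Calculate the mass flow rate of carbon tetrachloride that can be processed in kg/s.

ṁ = 21.4 kg/s

Δh = 0.850×(76.7−22.6) + 195.0 + 0.540×(95.8−76.7) = 251.3 kJ/kg
Q = 19400 MJ/h = 5388.9 kJ/s = 5388.9 kJ/s
ṁ = Q/Δh = 5388.9 / 251.3 = 21.444 kg/s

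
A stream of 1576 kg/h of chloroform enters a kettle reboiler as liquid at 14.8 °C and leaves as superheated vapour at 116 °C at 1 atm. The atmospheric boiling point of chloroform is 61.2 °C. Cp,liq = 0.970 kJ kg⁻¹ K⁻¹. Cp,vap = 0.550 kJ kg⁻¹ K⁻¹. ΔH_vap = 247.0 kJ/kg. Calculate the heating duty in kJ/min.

Q = 8460 kJ/min

liquid 14.8→61.2 °C: 45.008 kJ/kg
vaporisation at 61.2 °C: 247 kJ/kg
vapour 61.2→116 °C: 30.14 kJ/kg
Δh = 45.008 + 247 + 30.14 = 322.15 kJ/kg
Q = ṁ·Δh = 1576 kg/h × 322.15 kJ/kg = 507710 kJ/h
|Q| = 141.03 kW = 8461.8 kJ/min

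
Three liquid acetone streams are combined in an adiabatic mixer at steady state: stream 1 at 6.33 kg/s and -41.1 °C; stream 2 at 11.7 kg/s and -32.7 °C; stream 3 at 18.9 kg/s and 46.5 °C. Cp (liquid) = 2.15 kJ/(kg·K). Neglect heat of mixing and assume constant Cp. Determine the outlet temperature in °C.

T_out = 6.39 °C

Energy balance with Q = 0: Σ ṁᵢCp,ᵢ(T_out − Tᵢ) = 0
T_out = Σ ṁᵢCp,ᵢTᵢ / Σ ṁᵢCp,ᵢ
      = 507.61 / 79.399 = 6.3931 °C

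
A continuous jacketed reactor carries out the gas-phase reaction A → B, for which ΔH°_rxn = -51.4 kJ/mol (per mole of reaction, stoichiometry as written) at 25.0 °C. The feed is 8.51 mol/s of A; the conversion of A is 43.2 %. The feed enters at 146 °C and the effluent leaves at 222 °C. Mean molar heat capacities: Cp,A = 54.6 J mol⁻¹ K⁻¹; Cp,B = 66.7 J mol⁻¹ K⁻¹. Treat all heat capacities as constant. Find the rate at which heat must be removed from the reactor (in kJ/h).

Q_out = 522000 kJ/h

Extent of reaction ξ = 0.432 × 8.51 = 3.6763 mol/s
Reaction term: ξ·ΔH°_rxn = 3.6763 × -51.4 = -188.96 kJ/s
Sensible, feed 146→25 °C: -56.222 kJ/s
Outlet flows (mol/s): A 4.8337, B 3.6763
Sensible, products 25→222 °C: 100.3 kJ/s
Q = ΔH = -144.89 kJ/s = -144.89 kW
Heat removed = 521590 kJ/h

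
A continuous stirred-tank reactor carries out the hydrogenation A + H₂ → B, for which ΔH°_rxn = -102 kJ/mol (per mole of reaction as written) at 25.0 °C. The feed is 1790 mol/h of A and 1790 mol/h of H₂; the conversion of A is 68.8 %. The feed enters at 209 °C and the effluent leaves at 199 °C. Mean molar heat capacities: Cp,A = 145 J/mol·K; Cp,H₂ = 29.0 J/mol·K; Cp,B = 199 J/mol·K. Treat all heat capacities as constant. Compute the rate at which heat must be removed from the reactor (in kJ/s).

Extent of reaction ξ = 0.688 × 1790 = 1231.5 mol/h
Reaction term: ξ·ΔH°_rxn = 1231.5 × -102 = -125620 kJ/h
Sensible, feed 209→25 °C: -57309 kJ/h
Outlet flows (mol/h): A 558.48, H₂ 558.48, B 1231.5
Sensible, products 25→199 °C: 59551 kJ/h
Q = ΔH = -123370 kJ/h = -34.27 kW
Heat removed = 34.27 kJ/s

Q_out = 34.3 kJ/s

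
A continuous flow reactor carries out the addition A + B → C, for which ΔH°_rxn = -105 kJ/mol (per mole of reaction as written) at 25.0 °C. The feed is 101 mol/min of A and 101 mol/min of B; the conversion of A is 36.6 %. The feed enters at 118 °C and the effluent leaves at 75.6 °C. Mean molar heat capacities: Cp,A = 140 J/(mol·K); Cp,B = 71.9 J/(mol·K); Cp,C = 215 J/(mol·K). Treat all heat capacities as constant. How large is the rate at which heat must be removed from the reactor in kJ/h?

Q_out = 287000 kJ/h

Extent of reaction ξ = 0.366 × 101 = 36.966 mol/min
Reaction term: ξ·ΔH°_rxn = 36.966 × -105 = -3881.4 kJ/min
Sensible, feed 118→25 °C: -1990.4 kJ/min
Outlet flows (mol/min): A 64.034, B 64.034, C 36.966
Sensible, products 25→75.6 °C: 1088.7 kJ/min
Q = ΔH = -4783.1 kJ/min = -79.718 kW
Heat removed = 286980 kJ/h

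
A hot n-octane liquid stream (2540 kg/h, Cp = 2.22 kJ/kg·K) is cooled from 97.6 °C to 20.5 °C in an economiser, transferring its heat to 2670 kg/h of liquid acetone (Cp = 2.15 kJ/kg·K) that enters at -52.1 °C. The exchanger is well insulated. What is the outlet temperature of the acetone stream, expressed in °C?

Heat released by hot stream: Q = 2540 × 2.22 × (97.6 − 20.5) = 434750 kJ/h
Energy balance on cold side (adiabatic exchanger): Q = ṁ_c·Cp_c·(T_c,out − T_c,in)
T_c,out = -52.1 + 434750/(2670 × 2.15) = 23.634 °C

T_c,out = 23.6 °C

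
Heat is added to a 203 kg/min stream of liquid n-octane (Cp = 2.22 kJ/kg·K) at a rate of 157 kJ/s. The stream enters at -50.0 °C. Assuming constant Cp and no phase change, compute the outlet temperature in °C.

Q = 157 kJ/s = 9420 kJ/min
ΔT = Q/(ṁ·Cp) = 9420/(203×2.22) = 20.903 K
T_out = -50.0 + 20.903 = -29.097 °C

T_out = -29.1 °C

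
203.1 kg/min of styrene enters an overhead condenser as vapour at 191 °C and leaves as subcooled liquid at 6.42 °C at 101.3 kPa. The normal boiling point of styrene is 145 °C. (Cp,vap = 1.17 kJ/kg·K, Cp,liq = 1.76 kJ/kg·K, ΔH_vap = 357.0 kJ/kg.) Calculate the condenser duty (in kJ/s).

vapour 191→145 °C: -53.82 kJ/kg
condensation at 145 °C: -357 kJ/kg
liquid 145→6.42 °C: -243.9 kJ/kg
Δh = -53.82 + -357 + -243.9 = -654.72 kJ/kg
Q = ṁ·Δh = 203.1 kg/min × -654.72 kJ/kg = -132970 kJ/min
|Q| = 2216.2 kW

Q_c = 2220 kJ/s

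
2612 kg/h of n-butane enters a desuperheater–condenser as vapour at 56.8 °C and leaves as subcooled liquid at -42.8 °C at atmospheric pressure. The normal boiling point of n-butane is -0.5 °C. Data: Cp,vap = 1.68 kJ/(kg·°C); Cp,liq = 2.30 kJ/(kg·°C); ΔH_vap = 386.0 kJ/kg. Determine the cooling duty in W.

Q_c = 420000 W

vapour 56.8→-0.5 °C: -96.264 kJ/kg
condensation at -0.5 °C: -386 kJ/kg
liquid -0.5→-42.8 °C: -97.29 kJ/kg
Δh = -96.264 + -386 + -97.29 = -579.55 kJ/kg
Q = ṁ·Δh = 2612 kg/h × -579.55 kJ/kg = -1.5138e+06 kJ/h
|Q| = 420.5 kW = 420500 W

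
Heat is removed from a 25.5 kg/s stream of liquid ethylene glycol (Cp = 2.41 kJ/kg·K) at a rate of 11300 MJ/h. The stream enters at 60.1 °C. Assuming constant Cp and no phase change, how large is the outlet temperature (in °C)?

T_out = 9.02 °C

Q = 11300 MJ/h = 3138.9 kJ/s
ΔT = Q/(ṁ·Cp) = 3138.9/(25.5×2.41) = 51.076 K
T_out = 60.1 − 51.076 = 9.0238 °C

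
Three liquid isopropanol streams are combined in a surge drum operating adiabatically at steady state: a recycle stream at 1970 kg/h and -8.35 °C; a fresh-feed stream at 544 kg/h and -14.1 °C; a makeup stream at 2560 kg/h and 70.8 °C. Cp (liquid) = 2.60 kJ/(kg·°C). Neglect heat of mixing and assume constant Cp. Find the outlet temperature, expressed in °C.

T_out = 31.0 °C

Adiabatic, steady state ⇒ Σ ṁᵢCp,ᵢ(T_out − Tᵢ) = 0
T_out = Σ ṁᵢCp,ᵢTᵢ / Σ ṁᵢCp,ᵢ
      = 408530 / 13192 = 30.967 °C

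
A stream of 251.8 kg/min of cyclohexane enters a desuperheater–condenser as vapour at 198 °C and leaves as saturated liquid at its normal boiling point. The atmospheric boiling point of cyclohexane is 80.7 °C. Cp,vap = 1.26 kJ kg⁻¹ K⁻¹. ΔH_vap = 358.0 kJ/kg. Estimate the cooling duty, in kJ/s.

Q_c = 2120 kJ/s

vapour 198→80.7 °C: -147.8 kJ/kg
condensation at 80.7 °C: -358 kJ/kg
Δh = -147.8 + -358 = -505.8 kJ/kg
Q = ṁ·Δh = 251.8 kg/min × -505.8 kJ/kg = -127360 kJ/min
|Q| = 2122.7 kW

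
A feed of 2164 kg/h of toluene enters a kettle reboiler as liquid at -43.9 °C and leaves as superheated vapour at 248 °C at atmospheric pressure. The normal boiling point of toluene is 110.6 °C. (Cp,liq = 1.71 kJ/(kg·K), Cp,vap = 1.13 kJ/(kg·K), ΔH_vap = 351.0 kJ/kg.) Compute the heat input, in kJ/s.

Q = 463 kJ/s

liquid -43.9→110.6 °C: 264.19 kJ/kg
vaporisation at 110.6 °C: 351 kJ/kg
vapour 110.6→248 °C: 155.26 kJ/kg
Δh = 264.19 + 351 + 155.26 = 770.46 kJ/kg
Q = ṁ·Δh = 2164 kg/h × 770.46 kJ/kg = 1.6673e+06 kJ/h
|Q| = 463.13 kW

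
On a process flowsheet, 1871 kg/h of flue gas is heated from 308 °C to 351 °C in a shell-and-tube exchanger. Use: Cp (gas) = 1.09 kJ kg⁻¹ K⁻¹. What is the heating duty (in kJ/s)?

Q = 24.4 kJ/s

Q = ṁ·Cp·ΔT = 1871 × 1.09 × (351 − 308) = 87694 kJ/h
Converting: 87694 / 3600 s = 24.359 kW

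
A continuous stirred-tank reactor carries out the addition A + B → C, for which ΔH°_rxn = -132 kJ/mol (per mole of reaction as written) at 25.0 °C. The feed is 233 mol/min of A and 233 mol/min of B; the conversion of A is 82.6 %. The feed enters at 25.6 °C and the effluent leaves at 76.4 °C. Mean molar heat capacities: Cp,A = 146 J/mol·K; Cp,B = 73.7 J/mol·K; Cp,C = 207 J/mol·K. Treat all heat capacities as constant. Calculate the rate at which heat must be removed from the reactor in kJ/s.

Q_out = 382 kJ/s

Extent of reaction ξ = 0.826 × 233 = 192.46 mol/min
Reaction term: ξ·ΔH°_rxn = 192.46 × -132 = -25404 kJ/min
Sensible, feed 25.6→25 °C: -30.714 kJ/min
Outlet flows (mol/min): A 40.542, B 40.542, C 192.46
Sensible, products 25→76.4 °C: 2505.5 kJ/min
Q = ΔH = -22930 kJ/min = -382.16 kW
Heat removed = 382.16 kJ/s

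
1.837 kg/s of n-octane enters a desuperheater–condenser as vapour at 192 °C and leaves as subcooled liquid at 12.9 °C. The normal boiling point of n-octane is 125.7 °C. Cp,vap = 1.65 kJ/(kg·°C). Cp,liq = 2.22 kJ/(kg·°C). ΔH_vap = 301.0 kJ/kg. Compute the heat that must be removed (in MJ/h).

Q_c = 4370 MJ/h

vapour 192→125.7 °C: -109.39 kJ/kg
condensation at 125.7 °C: -301 kJ/kg
liquid 125.7→12.9 °C: -250.42 kJ/kg
Δh = -109.39 + -301 + -250.42 = -660.81 kJ/kg
Q = ṁ·Δh = 1.837 kg/s × -660.81 kJ/kg = -1213.9 kJ/s
|Q| = 1213.9 kW = 4370.1 MJ/h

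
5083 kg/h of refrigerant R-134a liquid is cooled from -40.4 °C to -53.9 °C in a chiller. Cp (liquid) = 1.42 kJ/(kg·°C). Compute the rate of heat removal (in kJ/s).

Q_c = 27.1 kJ/s

Q = ṁ·Cp·ΔT = 5083 × 1.42 × (-53.9 − -40.4) = -97441 kJ/h
Converting: 97441 / 3600 s = 27.067 kW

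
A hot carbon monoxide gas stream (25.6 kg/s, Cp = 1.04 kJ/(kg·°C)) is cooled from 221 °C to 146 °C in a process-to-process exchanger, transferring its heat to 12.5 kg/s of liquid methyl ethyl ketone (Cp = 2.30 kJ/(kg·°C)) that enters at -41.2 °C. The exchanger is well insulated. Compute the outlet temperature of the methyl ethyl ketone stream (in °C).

T_c,out = 28.3 °C

Heat released by hot stream: Q = 25.6 × 1.04 × (221 − 146) = 1996.8 kJ/s
Energy balance on cold side (adiabatic exchanger): Q = ṁ_c·Cp_c·(T_c,out − T_c,in)
T_c,out = -41.2 + 1996.8/(12.5 × 2.30) = 28.254 °C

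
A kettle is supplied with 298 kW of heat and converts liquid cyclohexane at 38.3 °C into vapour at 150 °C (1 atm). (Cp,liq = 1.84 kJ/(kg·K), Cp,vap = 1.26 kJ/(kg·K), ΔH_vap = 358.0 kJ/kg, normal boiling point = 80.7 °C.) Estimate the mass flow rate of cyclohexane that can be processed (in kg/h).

Δh = 1.84×(80.7−38.3) + 358.0 + 1.26×(150−80.7) = 523.33 kJ/kg
Q = 298 kW = 298 kJ/s = 1.0728e+06 kJ/h
ṁ = Q/Δh = 1.0728e+06 / 523.33 = 2049.9 kg/h

ṁ = 2050 kg/h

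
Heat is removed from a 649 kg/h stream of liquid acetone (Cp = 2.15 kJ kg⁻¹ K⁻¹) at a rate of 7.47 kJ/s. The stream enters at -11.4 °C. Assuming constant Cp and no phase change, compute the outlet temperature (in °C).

T_out = -30.7 °C

Q = 7.47 kJ/s = 26892 kJ/h
ΔT = Q/(ṁ·Cp) = 26892/(649×2.15) = 19.273 K
T_out = -11.4 − 19.273 = -30.673 °C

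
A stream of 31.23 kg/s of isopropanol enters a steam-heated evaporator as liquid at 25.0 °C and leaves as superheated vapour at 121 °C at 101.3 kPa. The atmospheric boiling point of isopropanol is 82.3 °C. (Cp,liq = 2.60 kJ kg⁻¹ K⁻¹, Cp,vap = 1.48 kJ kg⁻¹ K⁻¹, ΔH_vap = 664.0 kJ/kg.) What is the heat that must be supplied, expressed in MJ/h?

liquid 25.0→82.3 °C: 148.98 kJ/kg
vaporisation at 82.3 °C: 664 kJ/kg
vapour 82.3→121 °C: 57.276 kJ/kg
Δh = 148.98 + 664 + 57.276 = 870.26 kJ/kg
Q = ṁ·Δh = 31.23 kg/s × 870.26 kJ/kg = 27178 kJ/s
|Q| = 27178 kW = 97841 MJ/h

Q = 97800 MJ/h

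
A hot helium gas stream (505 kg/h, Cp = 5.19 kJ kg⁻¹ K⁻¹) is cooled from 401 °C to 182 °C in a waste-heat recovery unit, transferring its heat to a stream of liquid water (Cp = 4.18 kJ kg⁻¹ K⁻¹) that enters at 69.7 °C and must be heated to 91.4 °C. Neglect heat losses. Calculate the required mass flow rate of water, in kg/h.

Heat released by hot stream: Q = 505 × 5.19 × (401 − 182) = 573990 kJ/h
Energy balance on cold side (adiabatic exchanger): Q = ṁ_c·Cp_c·(T_c,out − T_c,in)
ṁ_c = 573990 / [4.18 × (91.4 − 69.7)] = 6328 kg/h

ṁ_c = 6330 kg/h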